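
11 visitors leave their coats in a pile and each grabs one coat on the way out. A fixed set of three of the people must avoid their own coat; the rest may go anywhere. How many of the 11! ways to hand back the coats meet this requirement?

30078720

Inclusion-exclusion on the 3 forbidden self-matches:
Σ_{j=0}^{3} (-1)^j C(3,j)(11-j)!
= C(3,0)·11! - C(3,1)·10! + C(3,2)·9! - C(3,3)·8!
= 39916800 - 10886400 + 1088640 - 40320
= 30078720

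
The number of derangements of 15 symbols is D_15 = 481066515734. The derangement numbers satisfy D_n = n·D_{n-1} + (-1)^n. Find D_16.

D_16 = 16·481066515734 + 1 = 7697064251745.

7697064251745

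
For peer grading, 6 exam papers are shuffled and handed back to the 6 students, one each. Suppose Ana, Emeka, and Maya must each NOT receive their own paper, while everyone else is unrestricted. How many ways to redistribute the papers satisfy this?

426

Inclusion-exclusion on the 3 forbidden self-matches:
Σ_{j=0}^{3} (-1)^j C(3,j)(6-j)!
= C(3,0)·6! - C(3,1)·5! + C(3,2)·4! - C(3,3)·3!
= 720 - 360 + 72 - 6
= 426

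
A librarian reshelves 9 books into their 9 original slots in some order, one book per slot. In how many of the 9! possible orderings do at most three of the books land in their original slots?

Sum C(9,i)·!(9-i) for i = 0..3:
  i=0: C(9,0)·!9 = 1·133496 = 133496
  i=1: C(9,1)·!8 = 9·14833 = 133497
  i=2: C(9,2)·!7 = 36·1854 = 66744
  i=3: C(9,3)·!6 = 84·265 = 22260
Total = 355997.

355997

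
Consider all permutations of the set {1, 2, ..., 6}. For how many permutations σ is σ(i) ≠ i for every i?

265

!6 is the nearest integer to 6!/e.
6! = 720, and 720/e ≈ 264.87, so !6 = 265.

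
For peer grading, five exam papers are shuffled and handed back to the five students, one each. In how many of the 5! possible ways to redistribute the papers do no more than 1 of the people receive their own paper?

# with exactly i fixed is C(5,i)·!(5-i); sum over i=0..1:
  i=0: C(5,0)·!5 = 1·44 = 44
  i=1: C(5,1)·!4 = 5·9 = 45
Total = 89.

89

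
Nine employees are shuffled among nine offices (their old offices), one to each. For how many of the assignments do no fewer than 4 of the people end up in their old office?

6883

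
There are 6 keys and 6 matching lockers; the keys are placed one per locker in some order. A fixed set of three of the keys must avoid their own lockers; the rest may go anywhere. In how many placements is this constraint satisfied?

Let A_j be the event that the j-th constrained one is fixed. By inclusion-exclusion over the 3 events:
Σ_{j=0}^{3} (-1)^j C(3,j)(6-j)!
= C(3,0)·6! - C(3,1)·5! + C(3,2)·4! - C(3,3)·3!
= 720 - 360 + 72 - 6
= 426

426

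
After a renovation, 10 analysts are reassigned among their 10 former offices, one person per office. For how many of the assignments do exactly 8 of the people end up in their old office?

Pick the 8 fixed positions: C(10,8) = 45 ways.
The other 2 form a derangement: !2 = 1.
Total: 45 × 1 = 45.

45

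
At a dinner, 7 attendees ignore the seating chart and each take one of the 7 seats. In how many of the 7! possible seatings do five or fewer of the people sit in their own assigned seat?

5039

Sum C(7,i)·!(7-i) for i = 0..5:
  i=0: C(7,0)·!7 = 1·1854 = 1854
  i=1: C(7,1)·!6 = 7·265 = 1855
  i=2: C(7,2)·!5 = 21·44 = 924
  i=3: C(7,3)·!4 = 35·9 = 315
  i=4: C(7,4)·!3 = 35·2 = 70
  i=5: C(7,5)·!2 = 21·1 = 21
Total = 5039.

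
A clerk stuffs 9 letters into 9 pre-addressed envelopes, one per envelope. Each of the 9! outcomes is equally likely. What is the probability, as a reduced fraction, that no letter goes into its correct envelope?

Favorable outcomes: !9 = 133496.
Total outcomes: 9! = 362880.
Probability = 133496/362880 = 16687/45360.

16687/45360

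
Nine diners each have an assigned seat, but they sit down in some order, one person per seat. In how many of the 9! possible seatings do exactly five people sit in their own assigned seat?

1134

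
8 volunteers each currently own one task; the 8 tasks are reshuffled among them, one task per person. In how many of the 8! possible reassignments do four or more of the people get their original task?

771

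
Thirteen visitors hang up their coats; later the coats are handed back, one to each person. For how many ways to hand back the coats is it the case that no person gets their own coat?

!13 = 13! · Σ_{k=0}^{13} (-1)^k/k!
= 13! - 13!/1! + 13!/2! - 13!/3! + 13!/4! - 13!/5! + 13!/6! - 13!/7! + 13!/8! - 13!/9! + 13!/10! - 13!/11! + 13!/12! - 13!/13!
= 6227020800 - 6227020800 + 3113510400 - 1037836800 + 259459200 - 51891840 + 8648640 - 1235520 + 154440 - 17160 + 1716 - 156 + 13 - 1
= 2290792932

2290792932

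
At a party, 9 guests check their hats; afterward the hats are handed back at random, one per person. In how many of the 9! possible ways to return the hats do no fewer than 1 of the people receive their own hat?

# with exactly i fixed is C(9,i)·!(9-i); sum over i=1..9:
  i=1: C(9,1)·!8 = 9·14833 = 133497
  i=2: C(9,2)·!7 = 36·1854 = 66744
  i=3: C(9,3)·!6 = 84·265 = 22260
  i=4: C(9,4)·!5 = 126·44 = 5544
  i=5: C(9,5)·!4 = 126·9 = 1134
  i=6: C(9,6)·!3 = 84·2 = 168
  i=7: C(9,7)·!2 = 36·1 = 36
  i=8: C(9,8)·!1 = 9·0 = 0
  i=9: C(9,9)·!0 = 1·1 = 1
Total = 229384.

229384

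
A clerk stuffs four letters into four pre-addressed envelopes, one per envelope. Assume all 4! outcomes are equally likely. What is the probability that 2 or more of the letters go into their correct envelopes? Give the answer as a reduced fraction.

7/24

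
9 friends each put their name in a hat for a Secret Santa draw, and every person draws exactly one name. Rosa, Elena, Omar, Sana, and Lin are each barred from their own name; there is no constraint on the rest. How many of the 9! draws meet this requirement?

Let A_j be the event that the j-th constrained one is fixed. By inclusion-exclusion over the 5 events:
Σ_{j=0}^{5} (-1)^j C(5,j)(9-j)!
= C(5,0)·9! - C(5,1)·8! + C(5,2)·7! - C(5,3)·6! + C(5,4)·5! - C(5,5)·4!
= 362880 - 201600 + 50400 - 7200 + 600 - 24
= 205056

205056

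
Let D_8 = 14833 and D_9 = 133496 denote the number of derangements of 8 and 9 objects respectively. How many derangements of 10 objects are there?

1334961

D_10 = (10-1)·(D_9 + D_8) = 9·(133496 + 14833) = 9·148329 = 1334961.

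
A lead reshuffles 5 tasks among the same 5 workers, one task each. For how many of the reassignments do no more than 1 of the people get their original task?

Sum C(5,i)·!(5-i) for i = 0..1:
  i=0: C(5,0)·!5 = 1·44 = 44
  i=1: C(5,1)·!4 = 5·9 = 45
Total = 89.

89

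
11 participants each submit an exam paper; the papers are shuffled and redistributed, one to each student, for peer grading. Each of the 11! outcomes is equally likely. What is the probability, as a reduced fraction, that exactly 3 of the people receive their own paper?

Favorable outcomes: C(11,3)·!8 = 165·14833 = 2447445.
Total outcomes: 11! = 39916800.
Probability = 2447445/39916800 = 2119/34560.

2119/34560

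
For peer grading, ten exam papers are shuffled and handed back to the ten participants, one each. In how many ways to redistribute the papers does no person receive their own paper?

1334961

Use !n = (n-1)(!(n-1) + !(n-2)).
!10 = 9·(133496 + 14833) = 9·148329 = 1334961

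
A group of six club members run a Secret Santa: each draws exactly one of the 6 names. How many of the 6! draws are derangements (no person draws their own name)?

265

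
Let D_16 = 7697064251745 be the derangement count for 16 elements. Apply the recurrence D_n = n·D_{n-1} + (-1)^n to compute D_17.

130850092279664

D_17 = 17·7697064251745 - 1 = 130850092279664.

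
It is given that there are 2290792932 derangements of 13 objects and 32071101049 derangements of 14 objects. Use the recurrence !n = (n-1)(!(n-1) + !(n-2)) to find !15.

!15 = (15-1)·(!14 + !13) = 14·(32071101049 + 2290792932) = 14·34361893981 = 481066515734.

481066515734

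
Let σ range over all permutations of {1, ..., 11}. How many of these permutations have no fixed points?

Use !n = (n-1)(!(n-1) + !(n-2)).
!11 = 10·(1334961 + 133496) = 10·1468457 = 14684570

14684570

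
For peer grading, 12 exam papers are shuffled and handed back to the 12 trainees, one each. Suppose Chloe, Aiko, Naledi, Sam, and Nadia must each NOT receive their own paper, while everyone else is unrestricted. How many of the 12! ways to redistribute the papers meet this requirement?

Let A_j be the event that the j-th constrained one is fixed. By inclusion-exclusion over the 5 events:
Σ_{j=0}^{5} (-1)^j C(5,j)(12-j)!
= C(5,0)·12! - C(5,1)·11! + C(5,2)·10! - C(5,3)·9! + C(5,4)·8! - C(5,5)·7!
= 479001600 - 199584000 + 36288000 - 3628800 + 201600 - 5040
= 312273360

312273360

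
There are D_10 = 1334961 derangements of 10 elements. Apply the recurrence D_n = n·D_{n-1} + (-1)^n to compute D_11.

D_11 = 11·1334961 - 1 = 14684570.

14684570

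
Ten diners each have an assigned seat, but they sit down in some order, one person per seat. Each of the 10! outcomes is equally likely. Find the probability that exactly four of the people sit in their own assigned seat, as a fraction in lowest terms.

53/3456

Favorable outcomes: C(10,4)·!6 = 210·265 = 55650.
Total outcomes: 10! = 3628800.
Probability = 55650/3628800 = 53/3456.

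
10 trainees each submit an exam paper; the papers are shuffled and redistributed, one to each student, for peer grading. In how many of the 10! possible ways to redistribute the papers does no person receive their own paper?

1334961

By inclusion-exclusion, !10 = Σ (-1)^k · 10!/k! for k=0..10
= 10! - 10!/1! + 10!/2! - 10!/3! + 10!/4! - 10!/5! + 10!/6! - 10!/7! + 10!/8! - 10!/9! + 10!/10!
= 3628800 - 3628800 + 1814400 - 604800 + 151200 - 30240 + 5040 - 720 + 90 - 10 + 1
= 1334961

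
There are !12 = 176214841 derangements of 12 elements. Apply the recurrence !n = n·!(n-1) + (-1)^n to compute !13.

2290792932

!13 = 13·176214841 - 1 = 2290792932.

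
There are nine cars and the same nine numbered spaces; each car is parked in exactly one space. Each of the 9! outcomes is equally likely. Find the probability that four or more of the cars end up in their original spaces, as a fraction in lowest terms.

6883/362880

Favorable outcomes: Σ_{i≥4} C(9,i)·!(9-i) = 126·44 + 126·9 + 84·2 + 36·1 + 9·0 + 1·1 = 6883.
Total outcomes: 9! = 362880.
Probability = 6883/362880 = 6883/362880.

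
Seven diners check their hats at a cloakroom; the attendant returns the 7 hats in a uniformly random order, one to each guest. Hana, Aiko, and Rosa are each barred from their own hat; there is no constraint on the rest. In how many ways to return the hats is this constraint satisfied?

Inclusion-exclusion on the 3 forbidden self-matches:
Σ_{j=0}^{3} (-1)^j C(3,j)(7-j)!
= C(3,0)·7! - C(3,1)·6! + C(3,2)·5! - C(3,3)·4!
= 5040 - 2160 + 360 - 24
= 3216

3216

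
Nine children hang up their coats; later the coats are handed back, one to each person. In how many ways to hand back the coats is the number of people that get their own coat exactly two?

Choose which 2 of the 9 are fixed: C(9,2) = 36.
The remaining 7 must be deranged: !7 = 1854.
Total: 36 × 1854 = 66744.

66744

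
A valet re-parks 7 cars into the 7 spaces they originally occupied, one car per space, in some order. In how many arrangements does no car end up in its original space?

1854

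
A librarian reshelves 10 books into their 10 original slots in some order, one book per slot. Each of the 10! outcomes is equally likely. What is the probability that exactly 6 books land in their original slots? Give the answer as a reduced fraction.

1/1920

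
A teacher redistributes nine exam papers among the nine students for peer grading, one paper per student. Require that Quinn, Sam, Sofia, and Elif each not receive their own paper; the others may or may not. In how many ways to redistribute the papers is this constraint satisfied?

229080

Let A_j be the event that the j-th constrained one is fixed. By inclusion-exclusion over the 4 events:
Σ_{j=0}^{4} (-1)^j C(4,j)(9-j)!
= C(4,0)·9! - C(4,1)·8! + C(4,2)·7! - C(4,3)·6! + C(4,4)·5!
= 362880 - 161280 + 30240 - 2880 + 120
= 229080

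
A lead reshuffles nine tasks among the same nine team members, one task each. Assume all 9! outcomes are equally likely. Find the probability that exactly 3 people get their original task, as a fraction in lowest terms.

53/864

Favorable outcomes: C(9,3)·!6 = 84·265 = 22260.
Total outcomes: 9! = 362880.
Probability = 22260/362880 = 53/864.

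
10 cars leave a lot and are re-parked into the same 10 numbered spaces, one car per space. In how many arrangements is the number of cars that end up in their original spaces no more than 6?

# with exactly i fixed is C(10,i)·!(10-i); sum over i=0..6:
  i=0: C(10,0)·!10 = 1·1334961 = 1334961
  i=1: C(10,1)·!9 = 10·133496 = 1334960
  i=2: C(10,2)·!8 = 45·14833 = 667485
  i=3: C(10,3)·!7 = 120·1854 = 222480
  i=4: C(10,4)·!6 = 210·265 = 55650
  i=5: C(10,5)·!5 = 252·44 = 11088
  i=6: C(10,6)·!4 = 210·9 = 1890
Total = 3628514.

3628514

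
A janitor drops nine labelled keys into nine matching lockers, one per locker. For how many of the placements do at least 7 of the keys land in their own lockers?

37

# with exactly i fixed is C(9,i)·!(9-i); sum over i=7..9:
  i=7: C(9,7)·!2 = 36·1 = 36
  i=8: C(9,8)·!1 = 9·0 = 0
  i=9: C(9,9)·!0 = 1·1 = 1
Total = 37.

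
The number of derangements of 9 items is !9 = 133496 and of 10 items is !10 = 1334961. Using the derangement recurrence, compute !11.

14684570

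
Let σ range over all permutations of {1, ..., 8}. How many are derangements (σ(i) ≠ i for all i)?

Use !n = n·!(n-1) + (-1)^n.
!8 = 8·1854 + 1 = 14833

14833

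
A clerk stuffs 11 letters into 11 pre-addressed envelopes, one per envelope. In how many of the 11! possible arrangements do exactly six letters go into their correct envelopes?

20328

Pick the 6 fixed positions: C(11,6) = 462 ways.
The other 5 form a derangement: !5 = 44.
Total: 462 × 44 = 20328.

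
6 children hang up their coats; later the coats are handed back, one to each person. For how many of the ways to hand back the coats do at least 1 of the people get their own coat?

# with exactly i fixed is C(6,i)·!(6-i); sum over i=1..6:
  i=1: C(6,1)·!5 = 6·44 = 264
  i=2: C(6,2)·!4 = 15·9 = 135
  i=3: C(6,3)·!3 = 20·2 = 40
  i=4: C(6,4)·!2 = 15·1 = 15
  i=5: C(6,5)·!1 = 6·0 = 0
  i=6: C(6,6)·!0 = 1·1 = 1
Total = 455.

455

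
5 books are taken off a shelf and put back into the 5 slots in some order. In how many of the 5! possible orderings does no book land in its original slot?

!5 = 5! · Σ_{k=0}^{5} (-1)^k/k!
= 5! - 5!/1! + 5!/2! - 5!/3! + 5!/4! - 5!/5!
= 120 - 120 + 60 - 20 + 5 - 1
= 44

44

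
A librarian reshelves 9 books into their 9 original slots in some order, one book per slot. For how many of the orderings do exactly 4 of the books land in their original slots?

5544

Choose which 4 of the 9 are fixed: C(9,4) = 126.
The other 5 form a derangement: !5 = 44.
Total: 126 × 44 = 5544.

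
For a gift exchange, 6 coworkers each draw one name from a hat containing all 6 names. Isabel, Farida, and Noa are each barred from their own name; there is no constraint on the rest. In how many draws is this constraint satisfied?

Let A_j be the event that the j-th constrained one is fixed. By inclusion-exclusion over the 3 events:
Σ_{j=0}^{3} (-1)^j C(3,j)(6-j)!
= C(3,0)·6! - C(3,1)·5! + C(3,2)·4! - C(3,3)·3!
= 720 - 360 + 72 - 6
= 426

426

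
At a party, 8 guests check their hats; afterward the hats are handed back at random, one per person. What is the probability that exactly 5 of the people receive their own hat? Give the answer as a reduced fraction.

1/360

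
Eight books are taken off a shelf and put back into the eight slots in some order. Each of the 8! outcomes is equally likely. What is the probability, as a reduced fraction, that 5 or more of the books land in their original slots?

47/13440

Favorable outcomes: Σ_{i≥5} C(8,i)·!(8-i) = 56·2 + 28·1 + 8·0 + 1·1 = 141.
Total outcomes: 8! = 40320.
Probability = 141/40320 = 47/13440.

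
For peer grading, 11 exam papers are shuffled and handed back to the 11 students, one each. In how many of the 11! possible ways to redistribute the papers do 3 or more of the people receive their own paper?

# with exactly i fixed is C(11,i)·!(11-i); sum over i=3..11:
  i=3: C(11,3)·!8 = 165·14833 = 2447445
  i=4: C(11,4)·!7 = 330·1854 = 611820
  i=5: C(11,5)·!6 = 462·265 = 122430
  i=6: C(11,6)·!5 = 462·44 = 20328
  i=7: C(11,7)·!4 = 330·9 = 2970
  i=8: C(11,8)·!3 = 165·2 = 330
  i=9: C(11,9)·!2 = 55·1 = 55
  i=10: C(11,10)·!1 = 11·0 = 0
  i=11: C(11,11)·!0 = 1·1 = 1
Total = 3205379.

3205379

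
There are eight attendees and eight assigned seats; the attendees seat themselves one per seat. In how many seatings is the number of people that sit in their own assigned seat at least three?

3235

# with exactly i fixed is C(8,i)·!(8-i); sum over i=3..8:
  i=3: C(8,3)·!5 = 56·44 = 2464
  i=4: C(8,4)·!4 = 70·9 = 630
  i=5: C(8,5)·!3 = 56·2 = 112
  i=6: C(8,6)·!2 = 28·1 = 28
  i=7: C(8,7)·!1 = 8·0 = 0
  i=8: C(8,8)·!0 = 1·1 = 1
Total = 3235.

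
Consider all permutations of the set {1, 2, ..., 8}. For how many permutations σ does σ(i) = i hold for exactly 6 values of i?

28

Choose which 6 of the 8 are fixed: C(8,6) = 28.
The remaining 2 must be deranged: !2 = 1.
Total: 28 × 1 = 28.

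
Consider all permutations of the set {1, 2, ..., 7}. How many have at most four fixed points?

5018

Sum C(7,i)·!(7-i) for i = 0..4:
  i=0: C(7,0)·!7 = 1·1854 = 1854
  i=1: C(7,1)·!6 = 7·265 = 1855
  i=2: C(7,2)·!5 = 21·44 = 924
  i=3: C(7,3)·!4 = 35·9 = 315
  i=4: C(7,4)·!3 = 35·2 = 70
Total = 5018.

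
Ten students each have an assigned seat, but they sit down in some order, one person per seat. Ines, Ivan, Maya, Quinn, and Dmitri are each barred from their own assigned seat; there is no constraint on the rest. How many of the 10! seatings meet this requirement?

2170680

Let A_j be the event that the j-th constrained one is fixed. By inclusion-exclusion over the 5 events:
Σ_{j=0}^{5} (-1)^j C(5,j)(10-j)!
= C(5,0)·10! - C(5,1)·9! + C(5,2)·8! - C(5,3)·7! + C(5,4)·6! - C(5,5)·5!
= 3628800 - 1814400 + 403200 - 50400 + 3600 - 120
= 2170680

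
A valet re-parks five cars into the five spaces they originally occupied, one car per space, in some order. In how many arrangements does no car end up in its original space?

Recurrence: !5 = 5·!4 + (-1)^5.
!5 = 5·9 - 1 = 44

44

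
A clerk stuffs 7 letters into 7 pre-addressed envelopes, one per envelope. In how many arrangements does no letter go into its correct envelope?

!7 is the nearest integer to 7!/e.
7! = 5040, and 5040/e ≈ 1854.11, so !7 = 1854.

1854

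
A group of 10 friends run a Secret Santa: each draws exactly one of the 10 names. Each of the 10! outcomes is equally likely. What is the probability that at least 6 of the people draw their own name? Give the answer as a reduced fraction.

17/28350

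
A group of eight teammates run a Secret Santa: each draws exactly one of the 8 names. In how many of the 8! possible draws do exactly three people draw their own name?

2464

Choose which 3 of the 8 are fixed: C(8,3) = 56.
The remaining 5 must be deranged: !5 = 44.
Total: 56 × 44 = 2464.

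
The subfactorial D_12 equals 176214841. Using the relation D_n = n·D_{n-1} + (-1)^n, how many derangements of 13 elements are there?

2290792932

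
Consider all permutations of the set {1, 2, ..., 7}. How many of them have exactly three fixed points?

315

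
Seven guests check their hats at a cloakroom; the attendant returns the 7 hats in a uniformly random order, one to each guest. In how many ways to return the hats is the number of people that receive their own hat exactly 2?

924

Pick the 2 fixed positions: C(7,2) = 21 ways.
The other 5 form a derangement: !5 = 44.
Total: 21 × 44 = 924.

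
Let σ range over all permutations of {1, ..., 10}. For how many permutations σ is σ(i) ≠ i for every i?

1334961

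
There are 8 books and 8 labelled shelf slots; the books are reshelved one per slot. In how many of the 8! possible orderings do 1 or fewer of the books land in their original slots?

29665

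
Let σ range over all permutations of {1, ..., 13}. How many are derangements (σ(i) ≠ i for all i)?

2290792932

!13 = 13! · Σ_{k=0}^{13} (-1)^k/k!
= 13! - 13!/1! + 13!/2! - 13!/3! + 13!/4! - 13!/5! + 13!/6! - 13!/7! + 13!/8! - 13!/9! + 13!/10! - 13!/11! + 13!/12! - 13!/13!
= 6227020800 - 6227020800 + 3113510400 - 1037836800 + 259459200 - 51891840 + 8648640 - 1235520 + 154440 - 17160 + 1716 - 156 + 13 - 1
= 2290792932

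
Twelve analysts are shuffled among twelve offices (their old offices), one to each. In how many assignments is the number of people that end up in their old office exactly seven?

34848

Choose which 7 of the 12 are fixed: C(12,7) = 792.
The other 5 form a derangement: !5 = 44.
Total: 792 × 44 = 34848.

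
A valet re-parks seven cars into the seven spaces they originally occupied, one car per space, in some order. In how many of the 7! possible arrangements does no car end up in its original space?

By inclusion-exclusion, !7 = Σ (-1)^k · 7!/k! for k=0..7
= 7! - 7!/1! + 7!/2! - 7!/3! + 7!/4! - 7!/5! + 7!/6! - 7!/7!
= 5040 - 5040 + 2520 - 840 + 210 - 42 + 7 - 1
= 1854

1854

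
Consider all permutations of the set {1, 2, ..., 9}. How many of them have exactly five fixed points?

Pick the 5 fixed positions: C(9,5) = 126 ways.
The other 4 form a derangement: !4 = 9.
Total: 126 × 9 = 1134.

1134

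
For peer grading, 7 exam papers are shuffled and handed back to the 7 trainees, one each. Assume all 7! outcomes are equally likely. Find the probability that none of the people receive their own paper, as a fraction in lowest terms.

103/280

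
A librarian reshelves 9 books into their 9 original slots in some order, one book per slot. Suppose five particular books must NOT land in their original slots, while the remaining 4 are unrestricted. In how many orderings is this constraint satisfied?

205056

Let A_j be the event that the j-th constrained one is fixed. By inclusion-exclusion over the 5 events:
Σ_{j=0}^{5} (-1)^j C(5,j)(9-j)!
= C(5,0)·9! - C(5,1)·8! + C(5,2)·7! - C(5,3)·6! + C(5,4)·5! - C(5,5)·4!
= 362880 - 201600 + 50400 - 7200 + 600 - 24
= 205056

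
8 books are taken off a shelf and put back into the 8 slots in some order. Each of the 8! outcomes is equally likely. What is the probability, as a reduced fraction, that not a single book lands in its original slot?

2119/5760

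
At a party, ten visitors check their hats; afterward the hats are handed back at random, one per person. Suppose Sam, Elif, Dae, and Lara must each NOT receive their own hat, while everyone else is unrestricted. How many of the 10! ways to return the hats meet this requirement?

Let A_j be the event that the j-th constrained one is fixed. By inclusion-exclusion over the 4 events:
Σ_{j=0}^{4} (-1)^j C(4,j)(10-j)!
= C(4,0)·10! - C(4,1)·9! + C(4,2)·8! - C(4,3)·7! + C(4,4)·6!
= 3628800 - 1451520 + 241920 - 20160 + 720
= 2399760

2399760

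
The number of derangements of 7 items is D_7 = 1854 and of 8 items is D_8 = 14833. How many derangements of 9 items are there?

D_9 = (9-1)·(D_8 + D_7) = 8·(14833 + 1854) = 8·16687 = 133496.

133496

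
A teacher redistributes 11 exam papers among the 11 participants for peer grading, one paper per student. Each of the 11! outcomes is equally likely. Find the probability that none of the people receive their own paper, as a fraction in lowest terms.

1468457/3991680

Favorable outcomes: !11 = 14684570.
Total outcomes: 11! = 39916800.
Probability = 14684570/39916800 = 1468457/3991680.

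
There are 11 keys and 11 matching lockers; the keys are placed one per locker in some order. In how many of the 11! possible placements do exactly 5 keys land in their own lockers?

122430

Choose which 5 of the 11 are fixed: C(11,5) = 462.
The other 6 form a derangement: !6 = 265.
Total: 462 × 265 = 122430.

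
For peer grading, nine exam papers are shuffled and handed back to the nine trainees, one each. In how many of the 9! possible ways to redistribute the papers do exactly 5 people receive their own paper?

1134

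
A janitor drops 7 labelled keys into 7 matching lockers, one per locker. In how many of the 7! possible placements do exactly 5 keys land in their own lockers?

21

Pick the 5 fixed positions: C(7,5) = 21 ways.
The remaining 2 must be deranged: !2 = 1.
Total: 21 × 1 = 21.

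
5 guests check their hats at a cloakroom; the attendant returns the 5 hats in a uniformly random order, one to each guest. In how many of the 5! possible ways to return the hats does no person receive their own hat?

!5 = 5! · Σ_{k=0}^{5} (-1)^k/k!
= 5! - 5!/1! + 5!/2! - 5!/3! + 5!/4! - 5!/5!
= 120 - 120 + 60 - 20 + 5 - 1
= 44

44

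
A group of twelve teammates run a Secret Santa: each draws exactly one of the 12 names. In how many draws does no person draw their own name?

176214841

!12 = 12! · Σ_{k=0}^{12} (-1)^k/k!
= 12! - 12!/1! + 12!/2! - 12!/3! + 12!/4! - 12!/5! + 12!/6! - 12!/7! + 12!/8! - 12!/9! + 12!/10! - 12!/11! + 12!/12!
= 479001600 - 479001600 + 239500800 - 79833600 + 19958400 - 3991680 + 665280 - 95040 + 11880 - 1320 + 132 - 12 + 1
= 176214841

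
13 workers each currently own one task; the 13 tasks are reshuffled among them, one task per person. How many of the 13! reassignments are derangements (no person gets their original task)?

2290792932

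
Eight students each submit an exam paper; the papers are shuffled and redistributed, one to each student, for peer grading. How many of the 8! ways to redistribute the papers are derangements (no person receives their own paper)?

14833

The subfactorial !8 = [8!/e] (nearest integer).
8! = 40320, and 40320/e ≈ 14832.90, so !8 = 14833.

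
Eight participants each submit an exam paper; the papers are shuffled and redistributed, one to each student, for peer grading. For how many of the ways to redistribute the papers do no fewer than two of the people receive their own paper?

10655

# with exactly i fixed is C(8,i)·!(8-i); sum over i=2..8:
  i=2: C(8,2)·!6 = 28·265 = 7420
  i=3: C(8,3)·!5 = 56·44 = 2464
  i=4: C(8,4)·!4 = 70·9 = 630
  i=5: C(8,5)·!3 = 56·2 = 112
  i=6: C(8,6)·!2 = 28·1 = 28
  i=7: C(8,7)·!1 = 8·0 = 0
  i=8: C(8,8)·!0 = 1·1 = 1
Total = 10655.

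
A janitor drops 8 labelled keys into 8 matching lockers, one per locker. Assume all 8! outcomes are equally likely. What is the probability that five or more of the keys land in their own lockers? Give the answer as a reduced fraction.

Favorable outcomes: Σ_{i≥5} C(8,i)·!(8-i) = 56·2 + 28·1 + 8·0 + 1·1 = 141.
Total outcomes: 8! = 40320.
Probability = 141/40320 = 47/13440.

47/13440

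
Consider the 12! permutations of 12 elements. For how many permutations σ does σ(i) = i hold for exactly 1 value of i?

Choose which one of the 12 is fixed: C(12,1) = 12.
The other 11 form a derangement: !11 = 14684570.
Total: 12 × 14684570 = 176214840.

176214840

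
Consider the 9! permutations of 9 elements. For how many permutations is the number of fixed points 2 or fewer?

Sum C(9,i)·!(9-i) for i = 0..2:
  i=0: C(9,0)·!9 = 1·133496 = 133496
  i=1: C(9,1)·!8 = 9·14833 = 133497
  i=2: C(9,2)·!7 = 36·1854 = 66744
Total = 333737.

333737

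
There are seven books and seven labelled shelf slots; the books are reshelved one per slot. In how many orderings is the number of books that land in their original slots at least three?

Sum C(7,i)·!(7-i) for i = 3..7:
  i=3: C(7,3)·!4 = 35·9 = 315
  i=4: C(7,4)·!3 = 35·2 = 70
  i=5: C(7,5)·!2 = 21·1 = 21
  i=6: C(7,6)·!1 = 7·0 = 0
  i=7: C(7,7)·!0 = 1·1 = 1
Total = 407.

407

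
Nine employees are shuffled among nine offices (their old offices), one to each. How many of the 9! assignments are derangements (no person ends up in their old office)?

!9 is the nearest integer to 9!/e.
9! = 362880, and 362880/e ≈ 133496.09, so !9 = 133496.

133496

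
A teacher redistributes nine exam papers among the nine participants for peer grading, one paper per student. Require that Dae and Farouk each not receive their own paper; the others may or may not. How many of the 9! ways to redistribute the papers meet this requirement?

287280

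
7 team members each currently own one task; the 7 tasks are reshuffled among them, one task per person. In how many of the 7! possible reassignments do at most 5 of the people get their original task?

5039

# with exactly i fixed is C(7,i)·!(7-i); sum over i=0..5:
  i=0: C(7,0)·!7 = 1·1854 = 1854
  i=1: C(7,1)·!6 = 7·265 = 1855
  i=2: C(7,2)·!5 = 21·44 = 924
  i=3: C(7,3)·!4 = 35·9 = 315
  i=4: C(7,4)·!3 = 35·2 = 70
  i=5: C(7,5)·!2 = 21·1 = 21
Total = 5039.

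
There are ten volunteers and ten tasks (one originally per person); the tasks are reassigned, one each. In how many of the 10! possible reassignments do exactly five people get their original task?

11088

Pick the 5 fixed positions: C(10,5) = 252 ways.
The remaining 5 must be deranged: !5 = 44.
Total: 252 × 44 = 11088.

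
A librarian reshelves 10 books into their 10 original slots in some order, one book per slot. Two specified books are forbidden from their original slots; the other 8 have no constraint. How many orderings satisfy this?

2943360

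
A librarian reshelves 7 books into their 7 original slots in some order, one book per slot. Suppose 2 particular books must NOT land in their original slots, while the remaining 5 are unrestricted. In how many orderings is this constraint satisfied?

3720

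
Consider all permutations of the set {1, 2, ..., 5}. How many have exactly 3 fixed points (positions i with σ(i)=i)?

10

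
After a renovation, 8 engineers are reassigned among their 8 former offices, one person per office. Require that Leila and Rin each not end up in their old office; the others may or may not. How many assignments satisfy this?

Let A_j be the event that the j-th constrained one is fixed. By inclusion-exclusion over the 2 events:
Σ_{j=0}^{2} (-1)^j C(2,j)(8-j)!
= C(2,0)·8! - C(2,1)·7! + C(2,2)·6!
= 40320 - 10080 + 720
= 30960

30960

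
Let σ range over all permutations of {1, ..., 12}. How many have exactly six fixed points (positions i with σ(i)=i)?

244860

Pick the 6 fixed positions: C(12,6) = 924 ways.
The remaining 6 must be deranged: !6 = 265.
Total: 924 × 265 = 244860.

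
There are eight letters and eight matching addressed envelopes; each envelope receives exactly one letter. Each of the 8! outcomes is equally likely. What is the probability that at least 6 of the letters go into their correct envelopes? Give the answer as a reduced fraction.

29/40320

Favorable outcomes: Σ_{i≥6} C(8,i)·!(8-i) = 28·1 + 8·0 + 1·1 = 29.
Total outcomes: 8! = 40320.
Probability = 29/40320 = 29/40320.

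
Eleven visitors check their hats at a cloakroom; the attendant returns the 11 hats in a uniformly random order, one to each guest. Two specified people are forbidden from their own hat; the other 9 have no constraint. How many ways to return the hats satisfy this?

33022080

Inclusion-exclusion on the 2 forbidden self-matches:
Σ_{j=0}^{2} (-1)^j C(2,j)(11-j)!
= C(2,0)·11! - C(2,1)·10! + C(2,2)·9!
= 39916800 - 7257600 + 362880
= 33022080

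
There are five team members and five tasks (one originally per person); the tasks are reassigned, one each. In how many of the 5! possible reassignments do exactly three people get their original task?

10

Choose which 3 of the 5 are fixed: C(5,3) = 10.
The remaining 2 must be deranged: !2 = 1.
Total: 10 × 1 = 10.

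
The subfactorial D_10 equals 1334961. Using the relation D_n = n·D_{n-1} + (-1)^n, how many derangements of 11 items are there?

14684570

D_11 = 11·1334961 - 1 = 14684570.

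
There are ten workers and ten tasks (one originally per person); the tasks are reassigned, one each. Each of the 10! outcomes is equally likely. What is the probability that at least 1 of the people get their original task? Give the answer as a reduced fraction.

28319/44800

Favorable outcomes: Σ_{i≥1} C(10,i)·!(10-i) = 10·133496 + 45·14833 + 120·1854 + 210·265 + 252·44 + 210·9 + 120·2 + 45·1 + 10·0 + 1·1 = 2293839.
Total outcomes: 10! = 3628800.
Probability = 2293839/3628800 = 28319/44800.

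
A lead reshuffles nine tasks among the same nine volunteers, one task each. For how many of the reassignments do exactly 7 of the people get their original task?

36

Pick the 7 fixed positions: C(9,7) = 36 ways.
The other 2 form a derangement: !2 = 1.
Total: 36 × 1 = 36.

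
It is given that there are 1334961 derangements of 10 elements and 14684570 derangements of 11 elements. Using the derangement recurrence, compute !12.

!12 = (12-1)·(!11 + !10) = 11·(14684570 + 1334961) = 11·16019531 = 176214841.

176214841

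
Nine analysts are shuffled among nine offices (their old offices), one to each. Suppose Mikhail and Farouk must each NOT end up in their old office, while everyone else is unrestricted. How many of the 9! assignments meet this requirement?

287280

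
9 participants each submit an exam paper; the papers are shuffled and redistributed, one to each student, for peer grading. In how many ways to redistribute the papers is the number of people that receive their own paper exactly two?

66744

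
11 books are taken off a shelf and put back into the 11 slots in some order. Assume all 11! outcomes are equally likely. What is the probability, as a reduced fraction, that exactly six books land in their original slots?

11/21600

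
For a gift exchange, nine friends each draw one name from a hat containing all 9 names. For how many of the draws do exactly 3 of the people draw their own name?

Pick the 3 fixed positions: C(9,3) = 84 ways.
The other 6 form a derangement: !6 = 265.
Total: 84 × 265 = 22260.

22260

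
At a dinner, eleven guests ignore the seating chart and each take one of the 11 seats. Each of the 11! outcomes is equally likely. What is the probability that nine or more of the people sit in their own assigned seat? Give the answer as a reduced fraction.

Favorable outcomes: Σ_{i≥9} C(11,i)·!(11-i) = 55·1 + 11·0 + 1·1 = 56.
Total outcomes: 11! = 39916800.
Probability = 56/39916800 = 1/712800.

1/712800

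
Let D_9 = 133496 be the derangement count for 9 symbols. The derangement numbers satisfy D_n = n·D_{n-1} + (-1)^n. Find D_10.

D_10 = 10·133496 + 1 = 1334961.

1334961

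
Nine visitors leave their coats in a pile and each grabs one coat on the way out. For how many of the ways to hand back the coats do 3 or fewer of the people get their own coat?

355997

# with exactly i fixed is C(9,i)·!(9-i); sum over i=0..3:
  i=0: C(9,0)·!9 = 1·133496 = 133496
  i=1: C(9,1)·!8 = 9·14833 = 133497
  i=2: C(9,2)·!7 = 36·1854 = 66744
  i=3: C(9,3)·!6 = 84·265 = 22260
Total = 355997.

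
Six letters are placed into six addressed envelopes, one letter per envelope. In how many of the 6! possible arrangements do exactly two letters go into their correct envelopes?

Choose which 2 of the 6 are fixed: C(6,2) = 15.
The remaining 4 must be deranged: !4 = 9.
Total: 15 × 9 = 135.

135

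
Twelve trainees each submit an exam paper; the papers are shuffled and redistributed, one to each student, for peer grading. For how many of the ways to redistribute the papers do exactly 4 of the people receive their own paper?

Choose which 4 of the 12 are fixed: C(12,4) = 495.
The remaining 8 must be deranged: !8 = 14833.
Total: 495 × 14833 = 7342335.

7342335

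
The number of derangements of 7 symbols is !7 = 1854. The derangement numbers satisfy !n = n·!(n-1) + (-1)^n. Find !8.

!8 = 8·1854 + 1 = 14833.

14833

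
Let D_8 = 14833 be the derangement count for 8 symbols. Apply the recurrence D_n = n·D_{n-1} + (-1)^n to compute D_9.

133496

D_9 = 9·14833 - 1 = 133496.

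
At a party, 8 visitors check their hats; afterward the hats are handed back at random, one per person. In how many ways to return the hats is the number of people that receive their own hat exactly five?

Pick the 5 fixed positions: C(8,5) = 56 ways.
The other 3 form a derangement: !3 = 2.
Total: 56 × 2 = 112.

112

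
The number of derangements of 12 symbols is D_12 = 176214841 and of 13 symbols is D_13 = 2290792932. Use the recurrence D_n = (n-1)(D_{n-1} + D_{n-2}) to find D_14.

32071101049

D_14 = (14-1)·(D_13 + D_12) = 13·(2290792932 + 176214841) = 13·2467007773 = 32071101049.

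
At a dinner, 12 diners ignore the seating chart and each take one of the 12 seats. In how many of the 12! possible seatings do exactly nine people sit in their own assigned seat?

440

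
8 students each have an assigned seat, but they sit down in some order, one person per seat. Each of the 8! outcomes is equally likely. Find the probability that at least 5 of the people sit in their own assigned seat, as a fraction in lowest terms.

Favorable outcomes: Σ_{i≥5} C(8,i)·!(8-i) = 56·2 + 28·1 + 8·0 + 1·1 = 141.
Total outcomes: 8! = 40320.
Probability = 141/40320 = 47/13440.

47/13440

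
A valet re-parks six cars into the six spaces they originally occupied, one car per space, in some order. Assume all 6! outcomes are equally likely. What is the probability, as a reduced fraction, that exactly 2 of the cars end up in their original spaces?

3/16

Favorable outcomes: C(6,2)·!4 = 15·9 = 135.
Total outcomes: 6! = 720.
Probability = 135/720 = 3/16.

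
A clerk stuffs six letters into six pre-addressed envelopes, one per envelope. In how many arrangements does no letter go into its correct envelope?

265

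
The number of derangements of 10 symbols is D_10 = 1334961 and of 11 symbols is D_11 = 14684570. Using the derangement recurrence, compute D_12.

D_12 = (12-1)·(D_11 + D_10) = 11·(14684570 + 1334961) = 11·16019531 = 176214841.

176214841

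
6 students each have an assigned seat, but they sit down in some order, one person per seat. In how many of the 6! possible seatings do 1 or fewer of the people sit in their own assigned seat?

Sum C(6,i)·!(6-i) for i = 0..1:
  i=0: C(6,0)·!6 = 1·265 = 265
  i=1: C(6,1)·!5 = 6·44 = 264
Total = 529.

529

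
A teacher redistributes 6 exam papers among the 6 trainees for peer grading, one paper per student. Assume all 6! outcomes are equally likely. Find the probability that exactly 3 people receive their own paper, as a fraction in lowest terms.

1/18

Favorable outcomes: C(6,3)·!3 = 20·2 = 40.
Total outcomes: 6! = 720.
Probability = 40/720 = 1/18.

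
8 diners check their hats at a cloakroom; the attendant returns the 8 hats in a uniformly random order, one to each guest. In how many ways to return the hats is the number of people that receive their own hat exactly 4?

Pick the 4 fixed positions: C(8,4) = 70 ways.
The remaining 4 must be deranged: !4 = 9.
Total: 70 × 9 = 630.

630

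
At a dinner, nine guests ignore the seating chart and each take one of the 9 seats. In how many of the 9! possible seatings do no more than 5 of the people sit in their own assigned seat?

362675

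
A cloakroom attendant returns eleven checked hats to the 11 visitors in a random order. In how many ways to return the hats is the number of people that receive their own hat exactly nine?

Choose which 9 of the 11 are fixed: C(11,9) = 55.
The remaining 2 must be deranged: !2 = 1.
Total: 55 × 1 = 55.

55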